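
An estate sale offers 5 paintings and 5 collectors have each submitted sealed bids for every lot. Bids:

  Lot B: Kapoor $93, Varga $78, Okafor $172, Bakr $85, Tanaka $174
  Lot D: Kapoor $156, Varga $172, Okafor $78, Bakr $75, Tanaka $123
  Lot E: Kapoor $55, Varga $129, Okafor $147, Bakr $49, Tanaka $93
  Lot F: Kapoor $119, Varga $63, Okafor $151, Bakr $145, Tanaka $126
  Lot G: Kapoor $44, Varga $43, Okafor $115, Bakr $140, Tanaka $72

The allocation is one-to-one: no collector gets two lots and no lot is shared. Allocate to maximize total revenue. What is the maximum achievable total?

Maximum total: $752

This is the linear assignment problem.
Optimal: Kapoor→Lot F ($119), Varga→Lot D ($172), Okafor→Lot E ($147), Bakr→Lot G ($140), Tanaka→Lot B ($174) — total 119+172+147+140+174 = $752.
Column-greedy (each lot in turn goes to its best remaining collector) gives $682, worse by 70.
Swapping Tanaka↔Varga (Tanaka→Lot D $123, Varga→Lot B $78) loses 145.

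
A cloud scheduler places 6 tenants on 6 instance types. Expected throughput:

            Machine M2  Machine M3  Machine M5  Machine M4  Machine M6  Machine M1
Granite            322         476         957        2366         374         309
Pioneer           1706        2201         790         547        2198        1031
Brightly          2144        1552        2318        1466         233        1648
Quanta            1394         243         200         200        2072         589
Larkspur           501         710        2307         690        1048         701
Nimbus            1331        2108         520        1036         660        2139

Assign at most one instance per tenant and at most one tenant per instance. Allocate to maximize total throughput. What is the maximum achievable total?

This is the linear assignment problem.
Optimal: Granite→Machine M4 (2366 ops/s), Pioneer→Machine M3 (2201 ops/s), Brightly→Machine M2 (2144 ops/s), Quanta→Machine M6 (2072 ops/s), Larkspur→Machine M5 (2307 ops/s), Nimbus→Machine M1 (2139 ops/s) — total 2366+2201+2144+2072+2307+2139 = 13229 ops/s.
Max-entry greedy (repeatedly take the single best remaining cell) gives 11597 ops/s, worse by 1632.

Max total: 13229 ops/s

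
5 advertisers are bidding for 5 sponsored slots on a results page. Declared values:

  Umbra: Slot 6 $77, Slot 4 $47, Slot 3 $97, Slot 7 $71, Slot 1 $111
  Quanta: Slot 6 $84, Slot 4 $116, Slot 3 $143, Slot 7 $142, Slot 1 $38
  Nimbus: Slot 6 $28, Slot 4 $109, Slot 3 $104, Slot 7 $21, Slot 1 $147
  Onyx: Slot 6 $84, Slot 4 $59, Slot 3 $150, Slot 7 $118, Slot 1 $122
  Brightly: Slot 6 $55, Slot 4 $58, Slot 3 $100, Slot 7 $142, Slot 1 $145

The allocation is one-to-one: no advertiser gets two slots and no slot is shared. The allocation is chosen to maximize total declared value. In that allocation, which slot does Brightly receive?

Brightly receives Slot 7.

Optimal: Umbra→Slot 6 ($77), Quanta→Slot 4 ($116), Nimbus→Slot 1 ($147), Onyx→Slot 3 ($150), Brightly→Slot 7 ($142) — total 77+116+147+150+142 = $632.
Max-entry greedy (repeatedly take the single best remaining cell) gives $574, worse by 58.
Next-best assignment: Umbra→Slot 6, Quanta→Slot 7, Nimbus→Slot 4, Onyx→Slot 3, Brightly→Slot 1 = $623.
Swapping Umbra↔Onyx (Umbra→Slot 3 $97, Onyx→Slot 6 $84) loses 46.
Brightly's own top slot is Slot 1 ($145), but forcing Brightly→Slot 1 and reassigning the rest optimally gives only $623 — worse by 9.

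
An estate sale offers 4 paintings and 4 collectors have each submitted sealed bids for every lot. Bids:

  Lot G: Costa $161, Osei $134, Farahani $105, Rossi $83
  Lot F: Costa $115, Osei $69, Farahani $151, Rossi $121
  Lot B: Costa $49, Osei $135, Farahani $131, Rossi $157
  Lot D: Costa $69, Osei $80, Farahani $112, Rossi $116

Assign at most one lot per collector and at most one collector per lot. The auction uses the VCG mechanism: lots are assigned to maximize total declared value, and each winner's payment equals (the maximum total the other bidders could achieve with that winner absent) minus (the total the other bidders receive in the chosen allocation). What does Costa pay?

Costa pays $40.

Efficient allocation: Costa→Lot G ($161), Osei→Lot B ($135), Farahani→Lot F ($151), Rossi→Lot D ($116); total welfare W = $563.
Costa receives Lot G at value $161, so the others get W − 161 = $402.
Without Costa: best allocation of the remaining 3 bidders over all 4 lots is Osei→Lot G ($134), Farahani→Lot F ($151), Rossi→Lot B ($157), total $442.
VCG payment = (others' best without Costa) − (others' welfare with Costa) = 442 − 402 = $40.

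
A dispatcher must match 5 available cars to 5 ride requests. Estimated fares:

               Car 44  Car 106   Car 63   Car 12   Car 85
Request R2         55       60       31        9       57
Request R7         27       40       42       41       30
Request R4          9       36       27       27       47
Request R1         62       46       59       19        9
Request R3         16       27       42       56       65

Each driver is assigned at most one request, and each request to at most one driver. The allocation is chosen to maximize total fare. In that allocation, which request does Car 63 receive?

Car 63 receives Request R7.

This is the linear assignment problem.
Optimal: Car 44→Request R1 ($62), Car 106→Request R2 ($60), Car 63→Request R7 ($42), Car 12→Request R3 ($56), Car 85→Request R4 ($47) — total 62+60+42+56+47 = $267.
Max-entry greedy (repeatedly take the single best remaining cell) gives $256, worse by 11.
No other one-to-one assignment exceeds $267.
Car 63's own top request is Request R1 ($59), but forcing Car 63→Request R1 and reassigning the rest optimally gives only $257 — worse by 10.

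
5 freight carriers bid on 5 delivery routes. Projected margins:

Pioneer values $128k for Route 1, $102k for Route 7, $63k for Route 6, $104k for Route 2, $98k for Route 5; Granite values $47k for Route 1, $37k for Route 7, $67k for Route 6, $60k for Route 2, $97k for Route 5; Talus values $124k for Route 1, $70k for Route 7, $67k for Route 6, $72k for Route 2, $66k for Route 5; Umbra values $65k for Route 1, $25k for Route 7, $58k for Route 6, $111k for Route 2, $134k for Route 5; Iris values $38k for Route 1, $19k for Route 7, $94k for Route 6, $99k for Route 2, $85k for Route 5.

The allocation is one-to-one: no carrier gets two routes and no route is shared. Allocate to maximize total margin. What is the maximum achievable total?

Max total: $528k

Treat this as an assignment problem: match each carrier to one route.
Optimal: Pioneer→Route 7 ($102k), Granite→Route 5 ($97k), Talus→Route 1 ($124k), Umbra→Route 2 ($111k), Iris→Route 6 ($94k) — total 102+97+124+111+94 = $528k.
Next-best assignment: Pioneer→Route 7, Granite→Route 6, Talus→Route 1, Umbra→Route 5, Iris→Route 2 = $526k.
Swapping Umbra↔Iris (Umbra→Route 6 $58k, Iris→Route 2 $99k) loses 48.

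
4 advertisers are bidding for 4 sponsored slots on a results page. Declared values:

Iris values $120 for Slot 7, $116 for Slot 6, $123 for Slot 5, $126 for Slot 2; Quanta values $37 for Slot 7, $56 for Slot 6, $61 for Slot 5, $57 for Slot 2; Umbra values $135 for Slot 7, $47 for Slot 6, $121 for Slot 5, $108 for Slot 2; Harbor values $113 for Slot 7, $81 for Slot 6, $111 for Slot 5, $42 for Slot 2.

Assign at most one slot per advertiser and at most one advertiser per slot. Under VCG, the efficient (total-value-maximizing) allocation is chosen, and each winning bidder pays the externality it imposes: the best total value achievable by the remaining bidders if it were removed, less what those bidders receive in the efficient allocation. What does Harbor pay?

Efficient allocation: Iris→Slot 2 ($126), Quanta→Slot 6 ($56), Umbra→Slot 7 ($135), Harbor→Slot 5 ($111); total welfare W = $428.
Harbor receives Slot 5 at value $111, so the others get W − 111 = $317.
Without Harbor: best allocation of the remaining 3 bidders over all 4 slots is Iris→Slot 2 ($126), Quanta→Slot 5 ($61), Umbra→Slot 7 ($135), total $322.
VCG payment = (others' best without Harbor) − (others' welfare with Harbor) = 322 − 317 = $5.

Harbor pays $5.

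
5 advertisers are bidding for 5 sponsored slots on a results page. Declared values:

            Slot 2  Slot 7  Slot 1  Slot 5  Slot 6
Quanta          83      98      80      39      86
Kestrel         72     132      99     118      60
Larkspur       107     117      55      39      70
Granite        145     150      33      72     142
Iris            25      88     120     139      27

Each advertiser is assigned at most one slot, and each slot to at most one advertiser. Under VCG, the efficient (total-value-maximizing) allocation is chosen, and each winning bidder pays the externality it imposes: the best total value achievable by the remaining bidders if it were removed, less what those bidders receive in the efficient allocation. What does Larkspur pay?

Larkspur pays $9.

Efficient allocation: Quanta→Slot 1 ($80), Kestrel→Slot 7 ($132), Larkspur→Slot 2 ($107), Granite→Slot 6 ($142), Iris→Slot 5 ($139); total welfare W = $600.
Larkspur receives Slot 2 at value $107, so the others get W − 107 = $493.
Without Larkspur: best allocation of the remaining 4 bidders over all 5 slots is Quanta→Slot 6 ($86), Kestrel→Slot 7 ($132), Granite→Slot 2 ($145), Iris→Slot 5 ($139), total $502.
VCG payment = (others' best without Larkspur) − (others' welfare with Larkspur) = 502 − 493 = $9.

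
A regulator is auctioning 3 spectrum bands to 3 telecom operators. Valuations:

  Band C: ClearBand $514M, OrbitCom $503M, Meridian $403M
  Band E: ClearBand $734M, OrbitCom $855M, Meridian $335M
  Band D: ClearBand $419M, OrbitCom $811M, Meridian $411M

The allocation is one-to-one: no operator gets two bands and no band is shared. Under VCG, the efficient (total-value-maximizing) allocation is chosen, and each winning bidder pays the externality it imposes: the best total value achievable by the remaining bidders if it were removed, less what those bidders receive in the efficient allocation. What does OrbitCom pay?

Efficient allocation: ClearBand→Band E ($734M), OrbitCom→Band D ($811M), Meridian→Band C ($403M); total welfare W = $1948M.
OrbitCom receives Band D at value $811M, so the others get W − 811 = $1137M.
Without OrbitCom: best allocation of the remaining 2 bidders over all 3 bands is ClearBand→Band E ($734M), Meridian→Band D ($411M), total $1145M.
VCG payment = (others' best without OrbitCom) − (others' welfare with OrbitCom) = 1145 − 1137 = $8M.

OrbitCom pays $8M.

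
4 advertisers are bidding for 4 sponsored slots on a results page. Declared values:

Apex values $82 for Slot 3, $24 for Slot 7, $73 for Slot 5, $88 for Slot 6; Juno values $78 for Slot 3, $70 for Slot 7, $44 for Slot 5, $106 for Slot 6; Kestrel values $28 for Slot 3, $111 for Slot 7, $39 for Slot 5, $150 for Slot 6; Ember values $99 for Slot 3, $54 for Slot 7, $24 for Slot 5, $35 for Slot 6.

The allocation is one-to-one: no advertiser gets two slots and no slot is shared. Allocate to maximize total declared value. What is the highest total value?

This is the linear assignment problem.
Optimal: Apex→Slot 5 ($73), Juno→Slot 7 ($70), Kestrel→Slot 6 ($150), Ember→Slot 3 ($99) — total 73+70+150+99 = $392.
Column-greedy (each slot in turn goes to its best remaining advertiser) gives $389, worse by 3.
Next-best assignment: Apex→Slot 5, Juno→Slot 6, Kestrel→Slot 7, Ember→Slot 3 = $389.
Every other assignment is strictly worse.

Max total: $392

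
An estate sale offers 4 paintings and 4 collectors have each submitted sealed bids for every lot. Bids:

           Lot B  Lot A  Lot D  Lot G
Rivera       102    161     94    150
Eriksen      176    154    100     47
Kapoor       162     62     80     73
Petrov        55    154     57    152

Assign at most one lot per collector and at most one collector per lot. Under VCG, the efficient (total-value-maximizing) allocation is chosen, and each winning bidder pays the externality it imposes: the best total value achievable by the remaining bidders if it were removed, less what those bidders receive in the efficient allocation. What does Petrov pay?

Petrov pays $43.

Efficient allocation: Rivera→Lot A ($161), Eriksen→Lot D ($100), Kapoor→Lot B ($162), Petrov→Lot G ($152); total welfare W = $575.
Petrov receives Lot G at value $152, so the others get W − 152 = $423.
Without Petrov: best allocation of the remaining 3 bidders over all 4 lots is Rivera→Lot G ($150), Eriksen→Lot A ($154), Kapoor→Lot B ($162), total $466.
VCG payment = (others' best without Petrov) − (others' welfare with Petrov) = 466 − 423 = $43.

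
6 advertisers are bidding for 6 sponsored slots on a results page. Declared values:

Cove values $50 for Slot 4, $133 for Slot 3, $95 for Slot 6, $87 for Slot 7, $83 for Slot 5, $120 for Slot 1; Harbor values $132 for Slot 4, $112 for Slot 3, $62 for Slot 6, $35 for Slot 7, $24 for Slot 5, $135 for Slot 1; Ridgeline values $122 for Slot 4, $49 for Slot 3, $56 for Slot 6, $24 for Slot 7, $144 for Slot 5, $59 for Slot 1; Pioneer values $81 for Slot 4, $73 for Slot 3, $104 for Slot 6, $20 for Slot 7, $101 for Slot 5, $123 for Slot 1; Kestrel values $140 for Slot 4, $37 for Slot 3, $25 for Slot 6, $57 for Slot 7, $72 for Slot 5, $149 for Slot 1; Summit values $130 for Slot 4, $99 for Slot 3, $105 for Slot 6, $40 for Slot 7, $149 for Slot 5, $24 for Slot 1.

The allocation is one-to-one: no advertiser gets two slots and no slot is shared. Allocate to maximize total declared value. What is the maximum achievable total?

Optimal: Cove→Slot 7 ($87), Harbor→Slot 3 ($112), Ridgeline→Slot 5 ($144), Pioneer→Slot 6 ($104), Kestrel→Slot 1 ($149), Summit→Slot 4 ($130) — total 87+112+144+104+149+130 = $726.
Row-greedy (each advertiser in turn takes its best remaining slot) gives $696, worse by 30.

Maximum total: $726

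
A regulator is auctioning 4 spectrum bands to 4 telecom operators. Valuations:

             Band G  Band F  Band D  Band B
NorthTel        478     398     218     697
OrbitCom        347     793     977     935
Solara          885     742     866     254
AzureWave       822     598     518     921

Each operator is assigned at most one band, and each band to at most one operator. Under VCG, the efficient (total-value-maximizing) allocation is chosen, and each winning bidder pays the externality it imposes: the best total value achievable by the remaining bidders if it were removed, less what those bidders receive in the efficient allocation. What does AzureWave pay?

AzureWave pays $143M.

Efficient allocation: NorthTel→Band B ($697M), OrbitCom→Band D ($977M), Solara→Band F ($742M), AzureWave→Band G ($822M); total welfare W = $3238M.
AzureWave receives Band G at value $822M, so the others get W − 822 = $2416M.
Without AzureWave: best allocation of the remaining 3 bidders over all 4 bands is NorthTel→Band B ($697M), OrbitCom→Band D ($977M), Solara→Band G ($885M), total $2559M.
VCG payment = (others' best without AzureWave) − (others' welfare with AzureWave) = 2559 − 2416 = $143M.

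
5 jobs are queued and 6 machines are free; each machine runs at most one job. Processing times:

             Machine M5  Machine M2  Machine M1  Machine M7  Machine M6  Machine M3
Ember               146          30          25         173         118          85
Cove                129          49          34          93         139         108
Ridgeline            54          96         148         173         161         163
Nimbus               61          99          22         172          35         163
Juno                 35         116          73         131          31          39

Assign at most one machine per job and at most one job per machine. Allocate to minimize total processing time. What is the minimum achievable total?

Min total: 192 min

Optimal: Ember→Machine M2 (30 min), Cove→Machine M1 (34 min), Ridgeline→Machine M5 (54 min), Nimbus→Machine M6 (35 min), Juno→Machine M3 (39 min) — total 30+34+54+35+39 = 192 min.
Row-greedy (each job in turn takes its cheapest remaining machine) gives 202 min, worse by 10.
No other one-to-one assignment undercuts 192 min.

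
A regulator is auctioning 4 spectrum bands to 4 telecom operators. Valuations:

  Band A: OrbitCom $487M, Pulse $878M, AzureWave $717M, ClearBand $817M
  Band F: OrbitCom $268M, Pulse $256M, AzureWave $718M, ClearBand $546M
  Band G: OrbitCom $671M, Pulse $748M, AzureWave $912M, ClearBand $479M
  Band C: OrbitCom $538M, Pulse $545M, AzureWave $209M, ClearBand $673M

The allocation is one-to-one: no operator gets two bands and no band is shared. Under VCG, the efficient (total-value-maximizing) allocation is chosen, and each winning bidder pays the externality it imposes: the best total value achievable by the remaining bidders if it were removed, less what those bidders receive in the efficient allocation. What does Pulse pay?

Pulse pays $205M.

Efficient allocation: OrbitCom→Band G ($671M), Pulse→Band A ($878M), AzureWave→Band F ($718M), ClearBand→Band C ($673M); total welfare W = $2940M.
Pulse receives Band A at value $878M, so the others get W − 878 = $2062M.
Without Pulse: best allocation of the remaining 3 bidders over all 4 bands is OrbitCom→Band C ($538M), AzureWave→Band G ($912M), ClearBand→Band A ($817M), total $2267M.
VCG payment = (others' best without Pulse) − (others' welfare with Pulse) = 2267 − 2062 = $205M.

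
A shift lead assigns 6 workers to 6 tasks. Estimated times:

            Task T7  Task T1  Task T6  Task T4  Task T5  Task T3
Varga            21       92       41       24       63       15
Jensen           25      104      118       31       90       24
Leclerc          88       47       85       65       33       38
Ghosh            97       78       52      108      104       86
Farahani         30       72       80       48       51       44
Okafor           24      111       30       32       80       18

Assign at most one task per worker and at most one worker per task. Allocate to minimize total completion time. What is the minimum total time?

Minimum total: 217 min

Optimal: Varga→Task T4 (24 min), Jensen→Task T7 (25 min), Leclerc→Task T1 (47 min), Ghosh→Task T6 (52 min), Farahani→Task T5 (51 min), Okafor→Task T3 (18 min) — total 24+25+47+52+51+18 = 217 min.
Row-greedy (each worker in turn takes its cheapest remaining task) gives 284 min, worse by 67.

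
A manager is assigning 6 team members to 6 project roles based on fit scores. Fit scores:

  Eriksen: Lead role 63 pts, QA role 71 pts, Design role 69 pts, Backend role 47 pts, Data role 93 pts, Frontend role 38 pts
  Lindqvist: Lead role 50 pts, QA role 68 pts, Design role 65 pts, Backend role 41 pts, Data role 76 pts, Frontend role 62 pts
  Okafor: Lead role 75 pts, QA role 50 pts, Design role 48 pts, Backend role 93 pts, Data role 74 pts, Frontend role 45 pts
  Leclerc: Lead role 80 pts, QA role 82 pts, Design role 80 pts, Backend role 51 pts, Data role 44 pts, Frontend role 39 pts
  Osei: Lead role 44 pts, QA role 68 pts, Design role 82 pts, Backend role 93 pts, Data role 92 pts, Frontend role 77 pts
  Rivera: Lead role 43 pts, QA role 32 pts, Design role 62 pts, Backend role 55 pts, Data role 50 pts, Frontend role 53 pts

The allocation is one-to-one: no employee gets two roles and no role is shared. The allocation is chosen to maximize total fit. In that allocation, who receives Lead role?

Optimal: Eriksen→Data role (93 pts), Lindqvist→QA role (68 pts), Okafor→Backend role (93 pts), Leclerc→Lead role (80 pts), Osei→Frontend role (77 pts), Rivera→Design role (62 pts) — total 93+68+93+80+77+62 = 473 pts.
Column-greedy (each role in turn goes to its best remaining employee) gives 455 pts, worse by 18.
Next-best assignment: Eriksen→Data role, Lindqvist→QA role, Okafor→Backend role, Leclerc→Lead role, Osei→Design role, Rivera→Frontend role = 469 pts.
No other one-to-one assignment exceeds 473 pts.
Leclerc's own top role is QA role (82 pts), but forcing Leclerc→QA role and reassigning the rest optimally gives only 467 pts — worse by 6.

Leclerc receives Lead role.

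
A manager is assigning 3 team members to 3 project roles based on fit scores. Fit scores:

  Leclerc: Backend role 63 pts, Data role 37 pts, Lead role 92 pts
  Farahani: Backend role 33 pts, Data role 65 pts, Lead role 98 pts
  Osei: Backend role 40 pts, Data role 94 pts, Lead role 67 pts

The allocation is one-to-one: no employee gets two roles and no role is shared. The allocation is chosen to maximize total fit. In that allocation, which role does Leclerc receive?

Leclerc receives Backend role.

Optimal: Leclerc→Backend role (63 pts), Farahani→Lead role (98 pts), Osei→Data role (94 pts) — total 63+98+94 = 255 pts.
Row-greedy (each employee in turn takes its best remaining role) gives 197 pts, worse by 58.
Leclerc's own top role is Lead role (92 pts), but forcing Leclerc→Lead role and reassigning the rest optimally gives only 219 pts — worse by 36.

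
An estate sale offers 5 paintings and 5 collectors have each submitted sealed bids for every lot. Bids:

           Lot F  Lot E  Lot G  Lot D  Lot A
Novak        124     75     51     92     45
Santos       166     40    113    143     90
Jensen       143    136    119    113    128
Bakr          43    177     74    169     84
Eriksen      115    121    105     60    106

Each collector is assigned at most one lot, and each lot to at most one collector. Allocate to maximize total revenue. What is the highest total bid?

Optimal: Novak→Lot F ($124), Santos→Lot D ($143), Jensen→Lot A ($128), Bakr→Lot E ($177), Eriksen→Lot G ($105) — total 124+143+128+177+105 = $677.
Row-greedy (each collector in turn takes its best remaining lot) gives $592, worse by 85.
Next-best assignment: Novak→Lot F, Santos→Lot D, Jensen→Lot G, Bakr→Lot E, Eriksen→Lot A = $669.
Swapping Eriksen↔Jensen (Eriksen→Lot A $106, Jensen→Lot G $119) loses 8.

Maximum total: $677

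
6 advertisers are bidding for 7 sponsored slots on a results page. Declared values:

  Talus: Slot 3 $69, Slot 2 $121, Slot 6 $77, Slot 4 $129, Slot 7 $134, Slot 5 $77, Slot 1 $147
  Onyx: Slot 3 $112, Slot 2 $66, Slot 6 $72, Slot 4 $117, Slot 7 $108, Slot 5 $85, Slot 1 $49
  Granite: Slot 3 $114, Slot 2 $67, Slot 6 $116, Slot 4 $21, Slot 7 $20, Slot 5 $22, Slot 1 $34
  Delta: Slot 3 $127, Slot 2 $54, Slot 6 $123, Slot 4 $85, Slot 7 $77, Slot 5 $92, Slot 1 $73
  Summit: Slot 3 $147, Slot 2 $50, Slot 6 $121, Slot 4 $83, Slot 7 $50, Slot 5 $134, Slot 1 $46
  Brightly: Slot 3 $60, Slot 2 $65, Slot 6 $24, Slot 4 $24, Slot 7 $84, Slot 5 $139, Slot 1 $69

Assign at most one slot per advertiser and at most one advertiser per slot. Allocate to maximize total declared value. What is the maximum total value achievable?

Optimal: Talus→Slot 1 ($147), Onyx→Slot 4 ($117), Granite→Slot 6 ($116), Delta→Slot 7 ($77), Summit→Slot 3 ($147), Brightly→Slot 5 ($139) — total 147+117+116+77+147+139 = $743.
Column-greedy (each slot in turn goes to its best remaining advertiser) gives $614, worse by 129.
Every other assignment is strictly worse.

Maximum total: $743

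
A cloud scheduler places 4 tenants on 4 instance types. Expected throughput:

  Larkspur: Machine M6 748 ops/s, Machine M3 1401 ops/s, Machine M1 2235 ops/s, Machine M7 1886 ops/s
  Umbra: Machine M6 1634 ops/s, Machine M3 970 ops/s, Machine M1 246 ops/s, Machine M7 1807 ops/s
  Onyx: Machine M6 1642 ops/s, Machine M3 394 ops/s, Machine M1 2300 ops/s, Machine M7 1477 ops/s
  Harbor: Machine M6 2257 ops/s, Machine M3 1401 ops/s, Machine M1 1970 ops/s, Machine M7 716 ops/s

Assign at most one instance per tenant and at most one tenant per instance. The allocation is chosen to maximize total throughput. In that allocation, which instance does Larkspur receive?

This is the linear assignment problem.
Optimal: Larkspur→Machine M3 (1401 ops/s), Umbra→Machine M7 (1807 ops/s), Onyx→Machine M1 (2300 ops/s), Harbor→Machine M6 (2257 ops/s) — total 1401+1807+2300+2257 = 7765 ops/s.
Row-greedy (each tenant in turn takes its best remaining instance) gives 7085 ops/s, worse by 680.
Next-best assignment: Larkspur→Machine M7, Umbra→Machine M3, Onyx→Machine M1, Harbor→Machine M6 = 7413 ops/s.
Swapping Larkspur↔Harbor (Larkspur→Machine M6 748 ops/s, Harbor→Machine M3 1401 ops/s) loses 1509.
Larkspur's own top instance is Machine M1 (2235 ops/s), but forcing Larkspur→Machine M1 and reassigning the rest optimally gives only 7085 ops/s — worse by 680.

Larkspur receives Machine M3.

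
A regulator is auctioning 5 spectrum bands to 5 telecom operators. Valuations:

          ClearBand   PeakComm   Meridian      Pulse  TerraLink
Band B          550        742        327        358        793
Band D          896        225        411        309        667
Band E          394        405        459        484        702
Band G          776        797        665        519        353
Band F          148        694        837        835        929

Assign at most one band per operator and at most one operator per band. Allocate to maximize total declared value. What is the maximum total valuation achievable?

Maximum total: $3840M

This is the linear assignment problem.
Optimal: ClearBand→Band D ($896M), PeakComm→Band B ($742M), Meridian→Band G ($665M), Pulse→Band F ($835M), TerraLink→Band E ($702M) — total 896+742+665+835+702 = $3840M.
Row-greedy (each operator in turn takes its best remaining band) gives $3807M, worse by 33.
Next-best assignment: ClearBand→Band D, PeakComm→Band G, Meridian→Band F, Pulse→Band E, TerraLink→Band B = $3807M.
Swapping Pulse↔PeakComm (Pulse→Band B $358M, PeakComm→Band F $694M) loses 525.
Checked against all permutations: $3840M is optimal.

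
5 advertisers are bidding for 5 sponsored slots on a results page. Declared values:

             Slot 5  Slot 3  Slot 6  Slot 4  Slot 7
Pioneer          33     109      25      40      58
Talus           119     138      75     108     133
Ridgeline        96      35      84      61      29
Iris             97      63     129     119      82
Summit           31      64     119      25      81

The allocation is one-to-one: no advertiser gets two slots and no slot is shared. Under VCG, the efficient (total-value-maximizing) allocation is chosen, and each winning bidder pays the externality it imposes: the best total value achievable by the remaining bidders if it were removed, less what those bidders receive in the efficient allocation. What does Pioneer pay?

Efficient allocation: Pioneer→Slot 3 ($109), Talus→Slot 7 ($133), Ridgeline→Slot 5 ($96), Iris→Slot 4 ($119), Summit→Slot 6 ($119); total welfare W = $576.
Pioneer receives Slot 3 at value $109, so the others get W − 109 = $467.
Without Pioneer: best allocation of the remaining 4 bidders over all 5 slots is Talus→Slot 3 ($138), Ridgeline→Slot 5 ($96), Iris→Slot 4 ($119), Summit→Slot 6 ($119), total $472.
VCG payment = (others' best without Pioneer) − (others' welfare with Pioneer) = 472 − 467 = $5.

Pioneer pays $5.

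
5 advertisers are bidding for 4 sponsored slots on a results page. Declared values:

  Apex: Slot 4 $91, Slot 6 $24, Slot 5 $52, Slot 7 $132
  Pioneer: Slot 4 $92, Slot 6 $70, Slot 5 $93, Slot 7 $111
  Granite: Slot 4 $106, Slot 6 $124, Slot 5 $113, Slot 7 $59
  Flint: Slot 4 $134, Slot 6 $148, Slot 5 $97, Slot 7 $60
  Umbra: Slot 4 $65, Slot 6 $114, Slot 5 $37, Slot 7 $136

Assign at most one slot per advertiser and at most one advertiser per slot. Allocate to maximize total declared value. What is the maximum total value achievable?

Optimal: Flint→Slot 4 ($134), Umbra→Slot 6 ($114), Granite→Slot 5 ($113), Apex→Slot 7 ($132) — total 134+114+113+132 = $493.
Row-greedy (each advertiser in turn takes its best remaining slot) gives $483, worse by 10.
Next-best assignment: Pioneer→Slot 4, Flint→Slot 6, Granite→Slot 5, Umbra→Slot 7 = $489.
Swapping Apex↔Umbra (Apex→Slot 6 $24, Umbra→Slot 7 $136) loses 86.
No other one-to-one assignment exceeds $493.

Maximum total: $493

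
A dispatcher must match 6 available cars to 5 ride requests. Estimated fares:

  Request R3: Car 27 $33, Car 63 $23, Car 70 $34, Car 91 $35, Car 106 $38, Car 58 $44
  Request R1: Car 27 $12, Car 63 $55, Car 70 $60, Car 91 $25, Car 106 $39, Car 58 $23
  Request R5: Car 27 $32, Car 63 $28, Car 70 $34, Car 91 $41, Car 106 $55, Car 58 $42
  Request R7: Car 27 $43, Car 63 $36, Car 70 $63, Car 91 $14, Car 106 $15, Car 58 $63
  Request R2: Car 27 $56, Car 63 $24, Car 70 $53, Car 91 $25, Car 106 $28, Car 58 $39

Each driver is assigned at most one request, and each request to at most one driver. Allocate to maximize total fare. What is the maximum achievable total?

Max total: $273

Optimal: Car 58→Request R3 ($44), Car 63→Request R1 ($55), Car 106→Request R5 ($55), Car 70→Request R7 ($63), Car 27→Request R2 ($56) — total 44+55+55+63+56 = $273.
Row-greedy (each driver in turn takes its best remaining request) gives $253, worse by 20.
Next-best assignment: Car 91→Request R3, Car 70→Request R1, Car 106→Request R5, Car 58→Request R7, Car 27→Request R2 = $269.
Swapping Car 27↔Car 63 (Car 27→Request R1 $12, Car 63→Request R2 $24) loses 75.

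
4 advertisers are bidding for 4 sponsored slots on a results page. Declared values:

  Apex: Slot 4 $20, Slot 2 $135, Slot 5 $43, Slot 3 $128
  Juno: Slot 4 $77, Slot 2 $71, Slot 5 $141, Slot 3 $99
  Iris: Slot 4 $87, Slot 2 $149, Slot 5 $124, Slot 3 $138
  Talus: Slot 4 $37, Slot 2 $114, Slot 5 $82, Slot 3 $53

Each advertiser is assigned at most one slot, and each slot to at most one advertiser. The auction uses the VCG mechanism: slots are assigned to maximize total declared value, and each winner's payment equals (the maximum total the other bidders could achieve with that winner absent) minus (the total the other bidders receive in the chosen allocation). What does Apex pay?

Apex pays $51.

Efficient allocation: Apex→Slot 3 ($128), Juno→Slot 5 ($141), Iris→Slot 4 ($87), Talus→Slot 2 ($114); total welfare W = $470.
Apex receives Slot 3 at value $128, so the others get W − 128 = $342.
Without Apex: best allocation of the remaining 3 bidders over all 4 slots is Juno→Slot 5 ($141), Iris→Slot 3 ($138), Talus→Slot 2 ($114), total $393.
VCG payment = (others' best without Apex) − (others' welfare with Apex) = 393 − 342 = $51.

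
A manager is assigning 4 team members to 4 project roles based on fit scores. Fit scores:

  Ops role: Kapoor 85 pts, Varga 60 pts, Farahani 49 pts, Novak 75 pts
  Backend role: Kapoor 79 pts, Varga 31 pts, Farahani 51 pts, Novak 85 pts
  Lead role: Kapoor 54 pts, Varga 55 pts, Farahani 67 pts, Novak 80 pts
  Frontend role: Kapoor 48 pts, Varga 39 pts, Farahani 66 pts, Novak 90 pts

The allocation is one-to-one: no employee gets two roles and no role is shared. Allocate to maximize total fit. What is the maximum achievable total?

Maximum total: 296 pts

This is a one-to-one assignment (maximum-weight bipartite matching).
Optimal: Kapoor→Backend role (79 pts), Varga→Ops role (60 pts), Farahani→Lead role (67 pts), Novak→Frontend role (90 pts) — total 79+60+67+90 = 296 pts.
Column-greedy (each role in turn goes to its best remaining employee) gives 276 pts, worse by 20.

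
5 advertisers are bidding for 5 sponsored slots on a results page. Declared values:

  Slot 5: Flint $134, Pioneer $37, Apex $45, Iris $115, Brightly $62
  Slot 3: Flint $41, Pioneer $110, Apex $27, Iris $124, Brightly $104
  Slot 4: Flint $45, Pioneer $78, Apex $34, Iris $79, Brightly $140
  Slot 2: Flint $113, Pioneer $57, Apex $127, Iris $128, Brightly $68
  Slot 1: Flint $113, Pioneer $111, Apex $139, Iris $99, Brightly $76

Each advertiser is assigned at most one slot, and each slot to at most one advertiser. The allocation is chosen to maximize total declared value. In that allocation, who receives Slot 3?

Pioneer receives Slot 3.

Optimal: Flint→Slot 5 ($134), Pioneer→Slot 3 ($110), Apex→Slot 1 ($139), Iris→Slot 2 ($128), Brightly→Slot 4 ($140) — total 134+110+139+128+140 = $651.
Column-greedy (each slot in turn goes to its best remaining advertiser) gives $636, worse by 15.
Pioneer's own top slot is Slot 1 ($111), but forcing Pioneer→Slot 1 and reassigning the rest optimally gives only $636 — worse by 15.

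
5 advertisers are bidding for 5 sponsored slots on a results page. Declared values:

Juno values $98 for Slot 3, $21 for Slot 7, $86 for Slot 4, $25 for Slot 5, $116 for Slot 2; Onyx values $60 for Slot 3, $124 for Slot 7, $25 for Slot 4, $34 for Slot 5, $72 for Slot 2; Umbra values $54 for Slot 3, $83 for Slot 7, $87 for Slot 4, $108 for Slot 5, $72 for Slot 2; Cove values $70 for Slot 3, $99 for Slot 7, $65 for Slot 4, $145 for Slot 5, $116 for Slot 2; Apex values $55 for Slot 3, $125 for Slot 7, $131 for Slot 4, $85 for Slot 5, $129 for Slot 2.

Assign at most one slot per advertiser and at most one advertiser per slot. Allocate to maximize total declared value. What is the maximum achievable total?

Maximum total: $583

Treat this as an assignment problem: match each advertiser to one slot.
Optimal: Juno→Slot 3 ($98), Onyx→Slot 7 ($124), Umbra→Slot 4 ($87), Cove→Slot 5 ($145), Apex→Slot 2 ($129) — total 98+124+87+145+129 = $583.
Max-entry greedy (repeatedly take the single best remaining cell) gives $570, worse by 13.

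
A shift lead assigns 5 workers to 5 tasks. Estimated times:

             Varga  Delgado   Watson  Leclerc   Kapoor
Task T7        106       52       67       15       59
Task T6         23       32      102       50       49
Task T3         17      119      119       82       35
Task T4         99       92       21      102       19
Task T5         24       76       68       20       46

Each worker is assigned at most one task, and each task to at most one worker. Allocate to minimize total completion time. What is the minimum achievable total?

Optimal: Varga→Task T5 (24 min), Delgado→Task T6 (32 min), Watson→Task T4 (21 min), Leclerc→Task T7 (15 min), Kapoor→Task T3 (35 min) — total 24+32+21+15+35 = 127 min.
Column-greedy (each task in turn goes to its cheapest remaining worker) gives 170 min, worse by 43.
Swapping Watson↔Delgado (Watson→Task T6 102 min, Delgado→Task T4 92 min) adds 141.
Checked against all permutations: 127 min is optimal.

Min total: 127 min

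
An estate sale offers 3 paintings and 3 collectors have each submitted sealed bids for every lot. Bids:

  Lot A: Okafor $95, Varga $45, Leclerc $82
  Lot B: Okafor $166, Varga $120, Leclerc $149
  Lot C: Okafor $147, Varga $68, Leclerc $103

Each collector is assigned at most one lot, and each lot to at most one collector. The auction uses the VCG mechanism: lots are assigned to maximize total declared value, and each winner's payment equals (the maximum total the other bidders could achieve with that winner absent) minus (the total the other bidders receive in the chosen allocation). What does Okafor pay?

Okafor pays $21.

Efficient allocation: Okafor→Lot C ($147), Varga→Lot B ($120), Leclerc→Lot A ($82); total welfare W = $349.
Okafor receives Lot C at value $147, so the others get W − 147 = $202.
Without Okafor: best allocation of the remaining 2 bidders over all 3 lots is Varga→Lot B ($120), Leclerc→Lot C ($103), total $223.
VCG payment = (others' best without Okafor) − (others' welfare with Okafor) = 223 − 202 = $21.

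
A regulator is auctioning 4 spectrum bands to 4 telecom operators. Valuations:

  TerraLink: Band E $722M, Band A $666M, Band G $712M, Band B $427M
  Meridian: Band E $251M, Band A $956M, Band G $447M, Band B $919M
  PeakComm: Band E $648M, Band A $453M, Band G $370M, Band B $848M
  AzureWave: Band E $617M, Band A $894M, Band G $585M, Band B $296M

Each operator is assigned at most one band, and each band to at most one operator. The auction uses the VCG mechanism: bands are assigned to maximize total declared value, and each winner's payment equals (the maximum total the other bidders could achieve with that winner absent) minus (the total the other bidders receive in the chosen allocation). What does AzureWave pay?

Efficient allocation: TerraLink→Band G ($712M), Meridian→Band B ($919M), PeakComm→Band E ($648M), AzureWave→Band A ($894M); total welfare W = $3173M.
AzureWave receives Band A at value $894M, so the others get W − 894 = $2279M.
Without AzureWave: best allocation of the remaining 3 bidders over all 4 bands is TerraLink→Band E ($722M), Meridian→Band A ($956M), PeakComm→Band B ($848M), total $2526M.
VCG payment = (others' best without AzureWave) − (others' welfare with AzureWave) = 2526 − 2279 = $247M.

AzureWave pays $247M.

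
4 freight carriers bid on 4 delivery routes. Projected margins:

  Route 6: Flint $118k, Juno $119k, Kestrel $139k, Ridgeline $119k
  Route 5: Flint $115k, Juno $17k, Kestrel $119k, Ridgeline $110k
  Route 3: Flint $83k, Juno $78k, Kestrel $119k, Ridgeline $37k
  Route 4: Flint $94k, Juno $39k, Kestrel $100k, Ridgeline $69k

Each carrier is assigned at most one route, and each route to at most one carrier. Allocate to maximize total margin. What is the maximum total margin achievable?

Optimal: Flint→Route 4 ($94k), Juno→Route 6 ($119k), Kestrel→Route 3 ($119k), Ridgeline→Route 5 ($110k) — total 94+119+119+110 = $442k.
Column-greedy (each route in turn goes to its best remaining carrier) gives $401k, worse by 41.

Maximum total: $442k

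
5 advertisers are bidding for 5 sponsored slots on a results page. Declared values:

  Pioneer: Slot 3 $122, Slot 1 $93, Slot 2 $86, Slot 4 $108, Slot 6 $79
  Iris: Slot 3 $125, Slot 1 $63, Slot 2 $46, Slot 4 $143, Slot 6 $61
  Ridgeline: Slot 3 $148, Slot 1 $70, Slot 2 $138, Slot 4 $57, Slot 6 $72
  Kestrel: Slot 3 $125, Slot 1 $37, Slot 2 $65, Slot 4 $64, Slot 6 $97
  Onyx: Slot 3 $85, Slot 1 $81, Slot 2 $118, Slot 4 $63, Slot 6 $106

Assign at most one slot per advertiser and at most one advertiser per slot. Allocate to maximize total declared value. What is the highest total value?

This is the linear assignment problem.
Optimal: Pioneer→Slot 1 ($93), Iris→Slot 4 ($143), Ridgeline→Slot 2 ($138), Kestrel→Slot 3 ($125), Onyx→Slot 6 ($106) — total 93+143+138+125+106 = $605.

Maximum total: $605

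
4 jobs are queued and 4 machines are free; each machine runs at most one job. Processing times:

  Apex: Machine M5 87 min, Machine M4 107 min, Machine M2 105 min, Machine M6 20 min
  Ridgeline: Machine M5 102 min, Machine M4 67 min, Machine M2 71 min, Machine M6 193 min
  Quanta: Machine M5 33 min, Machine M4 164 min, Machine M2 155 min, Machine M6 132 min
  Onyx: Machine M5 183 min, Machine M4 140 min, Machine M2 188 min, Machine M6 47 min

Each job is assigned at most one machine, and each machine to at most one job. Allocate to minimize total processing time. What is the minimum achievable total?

Min total: 252 min

Optimal: Apex→Machine M2 (105 min), Ridgeline→Machine M4 (67 min), Quanta→Machine M5 (33 min), Onyx→Machine M6 (47 min) — total 105+67+33+47 = 252 min.
Row-greedy (each job in turn takes its cheapest remaining machine) gives 308 min, worse by 56.
Next-best assignment: Apex→Machine M4, Ridgeline→Machine M2, Quanta→Machine M5, Onyx→Machine M6 = 258 min.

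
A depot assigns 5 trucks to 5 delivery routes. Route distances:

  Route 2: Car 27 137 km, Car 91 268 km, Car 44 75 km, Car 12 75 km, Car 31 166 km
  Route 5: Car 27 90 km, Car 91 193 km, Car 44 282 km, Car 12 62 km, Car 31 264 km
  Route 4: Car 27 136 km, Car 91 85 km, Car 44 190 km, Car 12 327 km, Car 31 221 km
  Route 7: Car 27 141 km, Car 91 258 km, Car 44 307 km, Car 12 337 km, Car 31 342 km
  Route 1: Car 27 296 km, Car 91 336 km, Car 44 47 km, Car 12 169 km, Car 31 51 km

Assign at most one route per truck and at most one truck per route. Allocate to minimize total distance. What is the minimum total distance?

Minimum total: 414 km

Treat this as an assignment problem: match each truck to one route.
Optimal: Car 27→Route 7 (141 km), Car 91→Route 4 (85 km), Car 44→Route 2 (75 km), Car 12→Route 5 (62 km), Car 31→Route 1 (51 km) — total 141+85+75+62+51 = 414 km.
Row-greedy (each truck in turn takes its cheapest remaining route) gives 639 km, worse by 225.
Swapping Car 91↔Car 44 (Car 91→Route 2 268 km, Car 44→Route 4 190 km) adds 298.
Every other assignment is strictly worse.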